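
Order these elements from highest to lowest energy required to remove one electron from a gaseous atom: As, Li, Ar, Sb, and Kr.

Ar > Kr > As > Sb > Li

Li is in period 2, group 1; Ar is in period 3, group 18; As is in period 4, group 15; Kr is in period 4, group 18; Sb is in period 5, group 15.
Across a period the outer electron is held more tightly (higher IE₁); down a group it sits in a higher shell, more shielded, and comes off more easily.
Neither a single period nor a single group — weigh both effects.
Sb > Li: the two effects oppose for this pair; the across-period effect wins (831 vs 520 kJ/mol).
As > Sb: As sits above Sb in group 15, so the down-group effect alone puts As higher.
Kr > As: Kr lies to the right of As in period 4, so the across-period effect alone puts Kr higher.
Ar > Kr: they share group 18; the group trend gives Ar the larger value.
For reference (kJ/mol): Li 520, Ar 1521, As 947, Kr 1351, Sb 831.
So from highest to lowest: Ar > Kr > As > Sb > Li.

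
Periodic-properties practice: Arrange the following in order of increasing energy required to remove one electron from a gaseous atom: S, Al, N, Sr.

N is in period 2, group 15; Al is in period 3, group 13; S is in period 3, group 16; Sr is in period 5, group 2.
Removing the outermost electron gets harder across a period and easier down a group.
Neither a single period nor a single group — weigh both effects.
Al > Sr: both effects reinforce here, so Al is clearly the higher of the two.
S > Al: S lies to the right of Al in period 3, so the across-period effect alone puts S higher.
N > S: period and group pull opposite ways; the down-group shift dominates (1402 vs 1000 kJ/mol).
Approximate values (kJ/mol): N 1402, Al 578, S 1000, Sr 550.
So from lowest to highest: Sr < Al < S < N.

Sr < Al < S < N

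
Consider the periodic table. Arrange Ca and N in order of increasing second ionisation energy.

Ca < N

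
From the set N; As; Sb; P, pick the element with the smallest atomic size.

N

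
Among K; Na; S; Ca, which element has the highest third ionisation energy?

Na

After 2 electrons have been removed, what remains? K²⁺ is already 1 electron into the core; Na²⁺ is already 1 electron into the core; S²⁺ still has 4 valence electrons; Ca²⁺ is the bare [Ar] core.
Breaking into a closed-shell core is much more expensive than removing a leftover valence electron — K, Ca and Na have the largest IE_3 here.
The numbers (kJ/mol): K 4420, Na 6910, S 3357, Ca 4912.
Hence IE_3: S < K < Ca < Na.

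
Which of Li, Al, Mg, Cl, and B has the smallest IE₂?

Mg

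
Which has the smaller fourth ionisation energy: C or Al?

IE_4 is the cost of taking one more electron from the +3 cation: C³⁺ still has 1 valence electron; Al³⁺ is the bare [Ne] core.
Core electrons are held far more tightly than valence electrons, so Al tops the IE_4 order.
The numbers (kJ/mol): C 6223, Al 11577.
Putting it together, IE_4: C < Al.

C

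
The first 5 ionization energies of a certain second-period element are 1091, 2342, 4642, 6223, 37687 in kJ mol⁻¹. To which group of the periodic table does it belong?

Look for the largest jump between consecutive ionization energies: IE5/IE4 ≈ 6.1, far larger than any earlier ratio.
That jump marks the point where a core electron is being removed. So the atom has 4 valence electrons.
A main-group element with 4 valence electrons is in group 14.

Group 14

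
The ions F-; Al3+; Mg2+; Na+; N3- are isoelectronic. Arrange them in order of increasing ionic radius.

Al3+ < Mg2+ < Na+ < F- < N3-

All of these have 10 electrons, so size is governed by nuclear charge alone: the more protons, the stronger the pull on the same electron cloud, and the smaller the ion.
Nuclear charges: Al3+ (Z=13), Mg2+ (Z=12), Na+ (Z=11), F- (Z=9), N3- (Z=7).
Smallest to largest: Al3+ < Mg2+ < Na+ < F- < N3-.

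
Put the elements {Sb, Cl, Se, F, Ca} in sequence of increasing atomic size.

F < Cl < Se < Sb < Ca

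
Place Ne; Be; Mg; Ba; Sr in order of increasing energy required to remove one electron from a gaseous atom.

Be is in period 2, group 2; Ne is in period 2, group 18; Mg is in period 3, group 2; Sr is in period 5, group 2; Ba is in period 6, group 2.
Removing the outermost electron gets harder across a period and easier down a group.
Neither a single period nor a single group — weigh both effects.
Sr > Ba: they share group 2; the group trend gives Sr the larger value.
Mg > Sr: they share group 2; the group trend gives Mg the larger value.
Be > Mg: Be sits above Mg in group 2, so the down-group effect alone puts Be higher.
Ne > Be: Ne lies to the right of Be in period 2, so the across-period effect alone puts Ne higher.
For reference (kJ/mol): Be 900, Ne 2081, Mg 738, Sr 550, Ba 503.
So from lowest to highest: Ba < Sr < Mg < Be < Ne.

Ba < Sr < Mg < Be < Ne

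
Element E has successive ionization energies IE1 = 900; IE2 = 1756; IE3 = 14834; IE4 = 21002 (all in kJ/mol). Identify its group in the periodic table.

Group 2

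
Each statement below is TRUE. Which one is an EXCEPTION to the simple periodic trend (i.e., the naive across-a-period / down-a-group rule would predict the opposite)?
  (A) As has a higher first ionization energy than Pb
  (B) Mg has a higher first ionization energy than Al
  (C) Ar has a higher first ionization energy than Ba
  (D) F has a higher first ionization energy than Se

The general trend: first ionization energy increases across a period and decreases down a group.
(A) As (period 4, group 15) vs Pb (period 6, group 14): the stated order agrees with the simple trend.
(B) Mg (period 3, group 2) vs Al (period 3, group 13): the stated order contradicts the simple trend.
(C) Ar (period 3, group 18) vs Ba (period 6, group 2): the stated order agrees with the simple trend.
(D) F (period 2, group 17) vs Se (period 4, group 16): the stated order agrees with the simple trend.
The exception is (B): Al's single 3p electron is easier to remove than one from Mg's filled 3s².

(B)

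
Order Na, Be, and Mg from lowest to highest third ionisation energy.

The third ionization energy removes an electron from the +2 ion. For each element: Na²⁺ is already 1 electron into the core; Be²⁺ is the bare [He] core; Mg²⁺ is the bare [Ne] core.
All of these are removing an electron from a noble-gas core or deeper; the smaller core (lower principal quantum number) is held far more tightly, and within a period the higher nuclear charge binds the same core more tightly.
Tabulated IE_3 (kJ/mol): Na 6910, Be 14849, Mg 7733.
So the third ionization energies run Na < Mg < Be.

Na < Mg < Be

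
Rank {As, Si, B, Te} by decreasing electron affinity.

Te, Si, As, B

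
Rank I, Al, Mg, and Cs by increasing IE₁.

Cs < Al < Mg < I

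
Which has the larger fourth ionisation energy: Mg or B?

IE_4 is the cost of taking one more electron from the +3 cation: Mg³⁺ is already 1 electron into the core; B³⁺ is the bare [He] core.
All of these are removing an electron from a noble-gas core or deeper; the smaller core (lower principal quantum number) is held far more tightly, and within a period the higher nuclear charge binds the same core more tightly.
The numbers (kJ/mol): Mg 10543, B 25026.
Overall IE_4 order: Mg < B.

B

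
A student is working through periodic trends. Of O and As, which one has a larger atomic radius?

As

Radius decreases left→right (rising Z_eff, same n) and increases top→bottom (higher n).
These span different periods and groups, so the two trends combine.
As > O: both effects reinforce here, so As is clearly the larger of the two.
Tabulated atomic radius (pm): O 63, As 121.
So As has the larger atomic radius (As > O).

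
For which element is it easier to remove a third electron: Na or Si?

Si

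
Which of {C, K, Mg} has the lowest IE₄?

K

The fourth ionization energy removes an electron from the +3 ion. For each element: C³⁺ still has 1 valence electron; K³⁺ is already 2 electrons into the core; Mg³⁺ is already 1 electron into the core.
Usually core removal costs more than valence removal, but here the competition is close: a tightly held n=2 valence electron can cost more to remove than an n=3 core electron, so the actual values have to decide it.
The numbers (kJ/mol): C 6223, K 5877, Mg 10543.
Putting it together, IE_4: K < C < Mg.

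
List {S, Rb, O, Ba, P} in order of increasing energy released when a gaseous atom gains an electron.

Ba < Rb < P < O < S

O is in period 2, group 16; P is in period 3, group 15; S is in period 3, group 16; Rb is in period 5, group 1; Ba is in period 6, group 2.
Atoms with high Z_eff and room in the valence shell (especially the halogens) have the most exothermic electron affinities.
Neither a single period nor a single group — weigh both effects.
Rb > Ba: the two effects oppose for this pair; the down-group effect wins (47 vs 14 kJ/mol).
P > Rb: relative to Rb, both the across-period and down-group shifts push P's electron affinity up.
O > P: both effects reinforce here, so O is clearly the higher of the two.
S > O: this pair runs against the simple trend — see the exception note.
Note the exception: S has a higher electron affinity than O, contrary to the simple trend — the compact 2p subshell of O repels the added electron more than S's larger 3p does.
For reference (kJ/mol): O 141, P 72, S 200, Rb 47, Ba 14.
So from lowest to highest: Ba < Rb < P < O < S.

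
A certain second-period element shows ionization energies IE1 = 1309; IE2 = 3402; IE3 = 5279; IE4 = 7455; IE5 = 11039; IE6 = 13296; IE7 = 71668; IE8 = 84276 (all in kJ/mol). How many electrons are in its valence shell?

6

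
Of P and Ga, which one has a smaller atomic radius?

P

Across a period the added protons contract the valence shell; down a group each new principal shell makes the atom larger.
Here both period and group differ, so the two effects have to be weighed against each other.
Ga > P: both effects reinforce here, so Ga is clearly the larger of the two.
Approximate values (pm): P 111, Ga 124.
So P has the smaller atomic radius (P < Ga).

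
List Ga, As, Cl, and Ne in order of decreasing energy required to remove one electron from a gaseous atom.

Ne > Cl > As > Ga

Ne is in period 2, group 18; Cl is in period 3, group 17; Ga is in period 4, group 13; As is in period 4, group 15.
Across a period the outer electron is held more tightly (higher IE₁); down a group it sits in a higher shell, more shielded, and comes off more easily.
Neither a single period nor a single group — weigh both effects.
As > Ga: As lies to the right of Ga in period 4, so the across-period effect alone puts As higher.
Cl > As: relative to As, both the across-period and down-group shifts push Cl's first ionization energy up.
Ne > Cl: relative to Cl, both the across-period and down-group shifts push Ne's first ionization energy up.
Tabulated first ionization energy (kJ/mol): Ne 2081, Cl 1251, Ga 579, As 947.
So from highest to lowest: Ne > Cl > As > Ga.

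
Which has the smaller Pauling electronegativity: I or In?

Atoms toward the upper right of the periodic table pull bonding electrons most strongly.
All lie in period 5, so electronegativity increases left to right.
So In has the smaller Pauling electronegativity (In < I).

In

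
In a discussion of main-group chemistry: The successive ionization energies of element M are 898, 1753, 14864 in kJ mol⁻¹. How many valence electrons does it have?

Look for the largest jump between consecutive ionization energies: IE3/IE2 ≈ 8.5, far larger than any earlier ratio.
That jump marks the point where a core electron is being removed. So the atom has 2 valence electrons.

2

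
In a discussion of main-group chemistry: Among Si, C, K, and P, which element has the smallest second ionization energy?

IE_2 is the cost of taking one more electron from the +1 cation: Si⁺ still has 3 valence electrons; C⁺ still has 3 valence electrons; K⁺ is the bare [Ar] core; P⁺ still has 4 valence electrons.
Pulling an electron out of a noble-gas core costs far more than removing a remaining valence electron, so K sits at the high end of IE_2.
Valence configurations: Si⁺ [Ne]3s²3p¹, C⁺ [He]2s²2p¹, P⁺ [Ne]3s²3p².
Tabulated IE_2 (kJ/mol): Si 1577, C 2353, K 3052, P 1907.
So the second ionization energies run Si < P < C < K.

Si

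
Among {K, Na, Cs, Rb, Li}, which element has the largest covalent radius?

Li is in period 2, group 1; Na is in period 3, group 1; K is in period 4, group 1; Rb is in period 5, group 1; Cs is in period 6, group 1.
Moving right in a period, electrons are added to the same shell under a stronger nuclear pull, so atoms get smaller; moving down, a new shell is opened and atoms get larger.
All are in group 1, so atomic radius increases down the group.
The largest covalent radius among these belongs to Cs.

Cs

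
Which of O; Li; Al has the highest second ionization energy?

Li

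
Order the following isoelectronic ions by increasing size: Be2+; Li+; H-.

Be2+ < Li+ < H-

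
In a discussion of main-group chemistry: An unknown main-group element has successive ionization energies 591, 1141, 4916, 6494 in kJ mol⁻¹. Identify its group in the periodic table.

Look for the largest jump between consecutive ionization energies: IE3/IE2 ≈ 4.3, far larger than any earlier ratio.
That jump marks the point where a core electron is being removed. So the atom has 2 valence electrons.
A main-group element with 2 valence electrons is in group 2.

Group 2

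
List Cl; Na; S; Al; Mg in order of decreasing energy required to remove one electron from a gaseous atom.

First ionization energy rises across a period (greater Z_eff holds electrons more tightly) and falls down a group (valence electrons are farther from the nucleus).
All lie in period 3; the across-period trend (first ionization energy increases left to right) applies, with the exception below.
Note the exception: Mg has a higher first ionization energy than Al, contrary to the simple trend — Al's single 3p electron is easier to remove than one from Mg's filled 3s².
Approximate values (kJ/mol): Na 496, Mg 738, Al 578, S 1000, Cl 1251.
So from highest to lowest: Cl > S > Mg > Al > Na.

Cl > S > Mg > Al > Na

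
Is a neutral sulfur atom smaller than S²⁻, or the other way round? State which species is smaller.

S

Forming S²⁻ adds 2 electrons to S. More electron–electron repulsion in the same shell, with unchanged nuclear charge, lets the cloud expand.
An anion is larger than its parent atom: S²⁻ > S.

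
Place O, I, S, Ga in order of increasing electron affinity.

Ga < O < S < I

O is in period 2, group 16; S is in period 3, group 16; Ga is in period 4, group 13; I is in period 5, group 17.
Atoms with high Z_eff and room in the valence shell (especially the halogens) have the most exothermic electron affinities.
These span different periods and groups, so the two trends combine.
O > Ga: relative to Ga, both the across-period and down-group shifts push O's electron affinity up.
S > O: this pair runs against the simple trend — see the exception note.
I > S: the two effects oppose for this pair; the across-period effect wins (295 vs 200 kJ/mol).
Note the exception: S has a higher electron affinity than O, contrary to the simple trend — the compact 2p subshell of O repels the added electron more than S's larger 3p does.
Tabulated electron affinity (kJ/mol): O 141, S 200, Ga 29, I 295.
So from lowest to highest: Ga < O < S < I.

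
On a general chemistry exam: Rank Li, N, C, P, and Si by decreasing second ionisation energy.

Li > N > C > P > Si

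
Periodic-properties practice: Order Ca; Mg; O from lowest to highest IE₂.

Ca, Mg, O

IE_2 is the cost of taking one more electron from the +1 cation: Ca⁺ still has 1 valence electron; Mg⁺ still has 1 valence electron; O⁺ still has 5 valence electrons.
All are still removing valence electrons, so compare the +1 ions as you would atoms: IE_2 generally rises across a period (higher Z_eff) and falls down a group (larger shell), subject to the usual subshell exceptions.
Valence configurations: Ca⁺ [Ar]4s¹, Mg⁺ [Ne]3s¹, O⁺ [He]2s²2p³.
The numbers (kJ/mol): Ca 1145, Mg 1451, O 3388.
Hence IE_2: Ca < Mg < O.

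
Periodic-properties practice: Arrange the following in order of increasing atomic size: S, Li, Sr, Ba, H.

Atomic radius shrinks across a period as nuclear charge pulls the same shell inward, and grows down a group as new shells are added.
Here both period and group differ, so the two effects have to be weighed against each other.
S > H: period and group pull opposite ways; the down-group shift dominates (103 vs 32 pm).
Li > S: period and group pull opposite ways; the across-period shift dominates (133 vs 103 pm).
Sr > Li: period and group pull opposite ways; the down-group shift dominates (185 vs 133 pm).
Ba > Sr: they share group 2; the group trend gives Ba the larger value.
For reference (pm): H 32, Li 133, S 103, Sr 185, Ba 196.
So from smallest to largest: H < S < Li < Sr < Ba.

H < S < Li < Sr < Ba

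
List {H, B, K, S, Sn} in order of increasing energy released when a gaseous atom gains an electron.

B < K < H < Sn < S

EA tends to increase across a period and decrease down a group, though the pattern is less regular than for IE or radius.
Neither a single period nor a single group — weigh both effects.
K > B: this pair runs against the simple trend — see the exception note.
H > K: they share group 1; the group trend gives H the larger value.
Sn > H: the two effects oppose for this pair; the across-period effect wins (107 vs 73 kJ/mol).
S > Sn: relative to Sn, both the across-period and down-group shifts push S's electron affinity up.
Note the exception: K has a higher electron affinity than B, contrary to the simple trend — B's ns²np¹ configuration gives only a small electron affinity — the sparsely filled np subshell binds an added electron weakly.
For reference (kJ/mol): H 73, B 27, S 200, K 48, Sn 107.
So from lowest to highest: B < K < H < Sn < S.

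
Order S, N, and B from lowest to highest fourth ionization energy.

After 3 electrons have been removed, what remains? S³⁺ still has 3 valence electrons; N³⁺ still has 2 valence electrons; B³⁺ is the bare [He] core.
Core electrons are held far more tightly than valence electrons, so B tops the IE_4 order.
Valence configurations: S³⁺ [Ne]3s²3p¹, N³⁺ [He]2s².
The numbers (kJ/mol): S 4556, N 7475, B 25026.
Putting it together, IE_4: S < N < B.

S < N < B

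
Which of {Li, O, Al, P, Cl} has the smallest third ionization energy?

Al

Consider each +2 ion: Li²⁺ is already 1 electron into the core; O²⁺ still has 4 valence electrons; Al²⁺ still has 1 valence electron; P²⁺ still has 3 valence electrons; Cl²⁺ still has 5 valence electrons.
Pulling an electron out of a noble-gas core costs far more than removing a remaining valence electron, so Li sits at the high end of IE_3.
Valence configurations: O²⁺ [He]2s²2p², Al²⁺ [Ne]3s¹, P²⁺ [Ne]3s²3p¹, Cl²⁺ [Ne]3s²3p³.
Approximate IE_3 values (kJ/mol): Li 11815, O 5300, Al 2745, P 2914, Cl 3822.
Putting it together, IE_3: Al < P < Cl < O < Li.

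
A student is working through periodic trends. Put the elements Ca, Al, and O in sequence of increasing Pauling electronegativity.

O is in period 2, group 16; Al is in period 3, group 13; Ca is in period 4, group 2.
EN rises left→right (higher Z_eff, smaller atoms) and falls top→bottom (larger, more shielded atoms).
These span different periods and groups, so the two trends combine.
Al > Ca: relative to Ca, both the across-period and down-group shifts push Al's electronegativity up.
O > Al: relative to Al, both the across-period and down-group shifts push O's electronegativity up.
Tabulated electronegativity (Pauling): O 3.44, Al 1.61, Ca 1.00.
So from lowest to highest: Ca < Al < O.

Ca, Al, O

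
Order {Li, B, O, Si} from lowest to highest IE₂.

After 1 electron has been removed, what remains? Li⁺ is the bare [He] core; B⁺ still has 2 valence electrons; O⁺ still has 5 valence electrons; Si⁺ still has 3 valence electrons.
Breaking into a closed-shell core is much more expensive than removing a leftover valence electron — Li has the largest IE_2 here.
Valence configurations: B⁺ [He]2s², O⁺ [He]2s²2p³, Si⁺ [Ne]3s²3p¹.
The numbers (kJ/mol): Li 7298, B 2427, O 3388, Si 1577.
Putting it together, IE_2: Si < B < O < Li.

Si < B < O < Li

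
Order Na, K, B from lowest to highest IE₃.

B, K, Na

After 2 electrons have been removed, what remains? Na²⁺ is already 1 electron into the core; K²⁺ is already 1 electron into the core; B²⁺ still has 1 valence electron.
Breaking into a closed-shell core is much more expensive than removing a leftover valence electron — K and Na have the largest IE_3 here.
Tabulated IE_3 (kJ/mol): Na 6910, K 4420, B 3660.
So the third ionization energies run B < K < Na.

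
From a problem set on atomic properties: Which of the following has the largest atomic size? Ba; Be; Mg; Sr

Ba

Be is in period 2, group 2; Mg is in period 3, group 2; Sr is in period 5, group 2; Ba is in period 6, group 2.
Radius decreases left→right (rising Z_eff, same n) and increases top→bottom (higher n).
All are in group 2, so atomic radius increases down the group.
The largest atomic size among these belongs to Ba.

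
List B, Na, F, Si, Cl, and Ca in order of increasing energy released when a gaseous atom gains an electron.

B is in period 2, group 13; F is in period 2, group 17; Na is in period 3, group 1; Si is in period 3, group 14; Cl is in period 3, group 17; Ca is in period 4, group 2.
EA tends to increase across a period and decrease down a group, though the pattern is less regular than for IE or radius.
Here both period and group differ, so the two effects have to be weighed against each other.
B > Ca: both effects reinforce here, so B is clearly the higher of the two.
Na > B: this pair runs against the simple trend — see the exception note.
Si > Na: both are in period 3; the period trend gives Si the larger value.
F > Si: relative to Si, both the across-period and down-group shifts push F's electron affinity up.
Cl > F: this pair runs against the simple trend — see the exception note.
Note the exception: Na has a higher electron affinity than B, contrary to the simple trend — B's ns²np¹ configuration gives only a small electron affinity — the sparsely filled np subshell binds an added electron weakly.
Note the exception: Cl has a higher electron affinity than F, contrary to the simple trend — F's small 2p subshell makes the incoming electron feel strong e⁻–e⁻ repulsion, so Cl actually releases more energy on gaining an electron.
Approximate values (kJ/mol): B 27, F 328, Na 53, Si 134, Cl 349, Ca 2.
So from lowest to highest: Ca < B < Na < Si < F < Cl.

Ca, B, Na, Si, F, Cl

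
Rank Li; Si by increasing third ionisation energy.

After 2 electrons have been removed, what remains? Li²⁺ is already 1 electron into the core; Si²⁺ still has 2 valence electrons.
Breaking into a closed-shell core is much more expensive than removing a leftover valence electron — Li has the largest IE_3 here.
Approximate IE_3 values (kJ/mol): Li 11815, Si 3232.
Putting it together, IE_3: Si < Li.

Si, Li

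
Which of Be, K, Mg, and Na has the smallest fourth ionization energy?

Consider each +3 ion: Be³⁺ is already 1 electron into the core; K³⁺ is already 2 electrons into the core; Mg³⁺ is already 1 electron into the core; Na³⁺ is already 2 electrons into the core.
All of these are removing an electron from a noble-gas core or deeper; the smaller core (lower principal quantum number) is held far more tightly, and within a period the higher nuclear charge binds the same core more tightly.
Tabulated IE_4 (kJ/mol): Be 21007, K 5877, Mg 10543, Na 9543.
Overall IE_4 order: K < Na < Mg < Be.

K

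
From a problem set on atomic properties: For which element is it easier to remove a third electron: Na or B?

B

After 2 electrons have been removed, what remains? Na²⁺ is already 1 electron into the core; B²⁺ still has 1 valence electron.
Pulling an electron out of a noble-gas core costs far more than removing a remaining valence electron, so Na sits at the high end of IE_3.
Approximate IE_3 values (kJ/mol): Na 6910, B 3660.
Putting it together, IE_3: B < Na.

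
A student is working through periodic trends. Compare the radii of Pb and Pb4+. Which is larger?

Pb

Forming Pb4+ removes 4 electrons from Pb. Fewer electrons for the same nuclear charge means less shielding and a higher Z_eff on the remaining electrons.
A cation is smaller than its parent atom: Pb4+ < Pb.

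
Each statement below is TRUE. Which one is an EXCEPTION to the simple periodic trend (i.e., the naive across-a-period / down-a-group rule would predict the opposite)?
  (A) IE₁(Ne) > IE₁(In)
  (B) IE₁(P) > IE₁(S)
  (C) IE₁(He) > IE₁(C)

(B)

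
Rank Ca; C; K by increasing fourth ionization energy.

After 3 electrons have been removed, what remains? Ca³⁺ is already 1 electron into the core; C³⁺ still has 1 valence electron; K³⁺ is already 2 electrons into the core.
Usually core removal costs more than valence removal, but here the competition is close: a tightly held n=2 valence electron can cost more to remove than an n=3 core electron, so the actual values have to decide it.
Tabulated IE_4 (kJ/mol): Ca 6491, C 6223, K 5877.
Putting it together, IE_4: K < C < Ca.

K < C < Ca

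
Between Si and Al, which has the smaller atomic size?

Si

Al is in period 3, group 13; Si is in period 3, group 14.
Atomic radius shrinks across a period as nuclear charge pulls the same shell inward, and grows down a group as new shells are added.
All lie in period 3, so atomic radius increases right to left.
So Si has the smaller atomic size (Si < Al).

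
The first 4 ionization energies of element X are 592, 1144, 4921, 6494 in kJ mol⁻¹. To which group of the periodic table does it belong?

Look for the largest jump between consecutive ionization energies: IE3/IE2 ≈ 4.3, far larger than any earlier ratio.
That jump marks the point where a core electron is being removed. So the atom has 2 valence electrons.
A main-group element with 2 valence electrons is in group 2.

Group 2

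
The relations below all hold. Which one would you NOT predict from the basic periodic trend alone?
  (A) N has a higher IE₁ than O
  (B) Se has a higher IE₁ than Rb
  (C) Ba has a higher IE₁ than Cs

(A)

The general trend: IE₁ increases across a period and decreases down a group.
(A) N (period 2, group 15) vs O (period 2, group 16): the stated order contradicts the simple trend.
(B) Se (period 4, group 16) vs Rb (period 5, group 1): the stated order agrees with the simple trend.
(C) Ba (period 6, group 2) vs Cs (period 6, group 1): the stated order agrees with the simple trend.
The exception is (A): pairing an electron in O's 2p⁴ costs repulsion energy, so O ionizes more easily than half-filled N (2p³).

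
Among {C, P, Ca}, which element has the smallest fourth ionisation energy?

P

The fourth ionization energy removes an electron from the +3 ion. For each element: C³⁺ still has 1 valence electron; P³⁺ still has 2 valence electrons; Ca³⁺ is already 1 electron into the core.
Pulling an electron out of a noble-gas core costs far more than removing a remaining valence electron, so Ca sits at the high end of IE_4.
Valence configurations: C³⁺ [He]2s¹, P³⁺ [Ne]3s².
Approximate IE_4 values (kJ/mol): C 6223, P 4964, Ca 6491.
Overall IE_4 order: P < C < Ca.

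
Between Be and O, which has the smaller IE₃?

O

IE_3 is the cost of taking one more electron from the +2 cation: Be²⁺ is the bare [He] core; O²⁺ still has 4 valence electrons.
Breaking into a closed-shell core is much more expensive than removing a leftover valence electron — Be has the largest IE_3 here.
Tabulated IE_3 (kJ/mol): Be 14849, O 5300.
Putting it together, IE_3: O < Be.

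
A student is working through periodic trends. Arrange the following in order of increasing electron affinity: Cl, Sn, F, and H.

H < Sn < F < Cl

H is in period 1, group 1; F is in period 2, group 17; Cl is in period 3, group 17; Sn is in period 5, group 14.
Adding an electron releases more energy for atoms nearer the top right (short of the noble gases).
Neither a single period nor a single group — weigh both effects.
Sn > H: the two effects oppose for this pair; the across-period effect wins (107 vs 73 kJ/mol).
F > Sn: both effects reinforce here, so F is clearly the higher of the two.
Cl > F: this pair runs against the simple trend — see the exception note.
Note the exception: Cl has a higher electron affinity than F, contrary to the simple trend — F's small 2p subshell makes the incoming electron feel strong e⁻–e⁻ repulsion, so Cl actually releases more energy on gaining an electron.
Approximate values (kJ/mol): H 73, F 328, Cl 349, Sn 107.
So from lowest to highest: H < Sn < F < Cl.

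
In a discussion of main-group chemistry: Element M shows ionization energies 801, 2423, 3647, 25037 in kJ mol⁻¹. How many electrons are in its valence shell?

3

Look for the largest jump between consecutive ionization energies: IE4/IE3 ≈ 6.9, far larger than any earlier ratio.
That jump marks the point where a core electron is being removed. So the atom has 3 valence electrons.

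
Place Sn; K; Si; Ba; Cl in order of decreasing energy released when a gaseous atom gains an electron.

Si is in period 3, group 14; Cl is in period 3, group 17; K is in period 4, group 1; Sn is in period 5, group 14; Ba is in period 6, group 2.
Adding an electron releases more energy for atoms nearer the top right (short of the noble gases).
These span different periods and groups, so the two trends combine.
K > Ba: the two effects oppose for this pair; the down-group effect wins (48 vs 14 kJ/mol).
Sn > K: the two effects oppose for this pair; the across-period effect wins (107 vs 48 kJ/mol).
Si > Sn: they share group 14; the group trend gives Si the larger value.
Cl > Si: both are in period 3; the period trend gives Cl the larger value.
Tabulated electron affinity (kJ/mol): Si 134, Cl 349, K 48, Sn 107, Ba 14.
So from highest to lowest: Cl > Si > Sn > K > Ba.

Cl > Si > Sn > K > Ba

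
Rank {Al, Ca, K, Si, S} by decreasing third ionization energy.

Ca > K > S > Si > Al

The third ionization energy removes an electron from the +2 ion. For each element: Al²⁺ still has 1 valence electron; Ca²⁺ is the bare [Ar] core; K²⁺ is already 1 electron into the core; Si²⁺ still has 2 valence electrons; S²⁺ still has 4 valence electrons.
Breaking into a closed-shell core is much more expensive than removing a leftover valence electron — K and Ca have the largest IE_3 here.
Valence configurations: Al²⁺ [Ne]3s¹, Si²⁺ [Ne]3s², S²⁺ [Ne]3s²3p².
Approximate IE_3 values (kJ/mol): Al 2745, Ca 4912, K 4420, Si 3232, S 3357.
Overall IE_3 order: Al < Si < S < K < Ca.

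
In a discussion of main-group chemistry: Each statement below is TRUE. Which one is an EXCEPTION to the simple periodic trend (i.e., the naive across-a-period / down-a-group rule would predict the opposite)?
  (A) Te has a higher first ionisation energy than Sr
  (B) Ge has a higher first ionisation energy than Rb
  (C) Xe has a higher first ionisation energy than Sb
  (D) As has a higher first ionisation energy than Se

(D)

The general trend: first ionisation energy increases across a period and decreases down a group.
(A) Te (period 5, group 16) vs Sr (period 5, group 2): the stated order agrees with the simple trend.
(B) Ge (period 4, group 14) vs Rb (period 5, group 1): the stated order agrees with the simple trend.
(C) Xe (period 5, group 18) vs Sb (period 5, group 15): the stated order agrees with the simple trend.
(D) As (period 4, group 15) vs Se (period 4, group 16): the stated order contradicts the simple trend.
The exception is (D): Se (4p⁴) ionizes more easily than half-filled As (4p³).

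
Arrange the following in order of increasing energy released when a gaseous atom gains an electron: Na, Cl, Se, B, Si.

B < Na < Si < Se < Cl

Atoms with high Z_eff and room in the valence shell (especially the halogens) have the most exothermic electron affinities.
Neither a single period nor a single group — weigh both effects.
Na > B: this pair runs against the simple trend — see the exception note.
Si > Na: both are in period 3; the period trend gives Si the larger value.
Se > Si: period and group pull opposite ways; the across-period shift dominates (195 vs 134 kJ/mol).
Cl > Se: both effects reinforce here, so Cl is clearly the higher of the two.
Note the exception: Na has a higher electron affinity than B, contrary to the simple trend — B's ns²np¹ configuration gives only a small electron affinity — the sparsely filled np subshell binds an added electron weakly.
Tabulated electron affinity (kJ/mol): B 27, Na 53, Si 134, Cl 349, Se 195.
So from lowest to highest: B < Na < Si < Se < Cl.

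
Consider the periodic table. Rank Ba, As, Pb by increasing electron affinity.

Ba < Pb < As

As is in period 4, group 15; Ba is in period 6, group 2; Pb is in period 6, group 14.
EA tends to increase across a period and decrease down a group, though the pattern is less regular than for IE or radius.
Neither a single period nor a single group — weigh both effects.
Pb > Ba: both are in period 6; the period trend gives Pb the larger value.
As > Pb: relative to Pb, both the across-period and down-group shifts push As's electron affinity up.
Tabulated electron affinity (kJ/mol): As 78, Ba 14, Pb 35.
So from lowest to highest: Ba < Pb < As.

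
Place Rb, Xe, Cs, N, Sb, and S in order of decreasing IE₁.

N is in period 2, group 15; S is in period 3, group 16; Rb is in period 5, group 1; Sb is in period 5, group 15; Xe is in period 5, group 18; Cs is in period 6, group 1.
IE₁ increases left→right with effective nuclear charge and decreases top→bottom as the valence shell moves farther out.
Here both period and group differ, so the two effects have to be weighed against each other.
Rb > Cs: Rb sits above Cs in group 1, so the down-group effect alone puts Rb higher.
Sb > Rb: both are in period 5; the period trend gives Sb the larger value.
S > Sb: relative to Sb, both the across-period and down-group shifts push S's first ionization energy up.
Xe > S: period and group pull opposite ways; the across-period shift dominates (1170 vs 1000 kJ/mol).
N > Xe: period and group pull opposite ways; the down-group shift dominates (1402 vs 1170 kJ/mol).
For reference (kJ/mol): N 1402, S 1000, Rb 403, Sb 831, Xe 1170, Cs 376.
So from highest to lowest: N > Xe > S > Sb > Rb > Cs.

N, Xe, S, Sb, Rb, Cs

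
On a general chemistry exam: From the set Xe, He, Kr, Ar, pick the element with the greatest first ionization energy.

He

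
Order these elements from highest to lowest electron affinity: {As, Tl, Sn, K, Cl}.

Cl, Sn, As, K, Tl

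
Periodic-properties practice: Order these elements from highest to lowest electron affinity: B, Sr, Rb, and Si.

Si > Rb > B > Sr

B is in period 2, group 13; Si is in period 3, group 14; Rb is in period 5, group 1; Sr is in period 5, group 2.
Adding an electron releases more energy for atoms nearer the top right (short of the noble gases).
Here both period and group differ, so the two effects have to be weighed against each other.
B > Sr: relative to Sr, both the across-period and down-group shifts push B's electron affinity up.
Rb > B: this pair runs against the simple trend — see the exception note.
Si > Rb: relative to Rb, both the across-period and down-group shifts push Si's electron affinity up.
Note the exception: Rb has a higher electron affinity than B, contrary to the simple trend — B's ns²np¹ configuration gives only a small electron affinity — the sparsely filled np subshell binds an added electron weakly.
Note the exception: Rb has a higher electron affinity than Sr, contrary to the simple trend — adding an electron to Sr (ns²) has to open a new, higher-energy np subshell, which is unfavourable.
Approximate values (kJ/mol): B 27, Si 134, Rb 47, Sr 5.
So from highest to lowest: Si > Rb > B > Sr.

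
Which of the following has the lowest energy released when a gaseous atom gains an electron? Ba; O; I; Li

Li is in period 2, group 1; O is in period 2, group 16; I is in period 5, group 17; Ba is in period 6, group 2.
Electron affinity generally becomes more exothermic across a period toward the halogens and less exothermic down a group.
Here both period and group differ, so the two effects have to be weighed against each other.
Li > Ba: period and group pull opposite ways; the down-group shift dominates (60 vs 14 kJ/mol).
O > Li: O lies to the right of Li in period 2, so the across-period effect alone puts O higher.
I > O: the two effects oppose for this pair; the across-period effect wins (295 vs 141 kJ/mol).
Tabulated electron affinity (kJ/mol): Li 60, O 141, I 295, Ba 14.
The lowest energy released when a gaseous atom gains an electron among these belongs to Ba.

Ba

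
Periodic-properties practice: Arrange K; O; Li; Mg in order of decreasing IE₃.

After 2 electrons have been removed, what remains? K²⁺ is already 1 electron into the core; O²⁺ still has 4 valence electrons; Li²⁺ is already 1 electron into the core; Mg²⁺ is the bare [Ne] core.
Usually core removal costs more than valence removal, but here the competition is close: a tightly held n=2 valence electron can cost more to remove than an n=3 core electron, so the actual values have to decide it.
Tabulated IE_3 (kJ/mol): K 4420, O 5300, Li 11815, Mg 7733.
Putting it together, IE_3: K < O < Mg < Li.

Li > Mg > O > K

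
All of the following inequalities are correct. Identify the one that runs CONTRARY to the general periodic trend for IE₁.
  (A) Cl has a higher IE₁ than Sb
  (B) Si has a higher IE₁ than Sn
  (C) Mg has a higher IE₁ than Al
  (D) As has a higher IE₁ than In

(C)

The general trend: IE₁ increases across a period and decreases down a group.
(A) Cl (period 3, group 17) vs Sb (period 5, group 15): the stated order agrees with the simple trend.
(B) Si (period 3, group 14) vs Sn (period 5, group 14): the stated order agrees with the simple trend.
(C) Mg (period 3, group 2) vs Al (period 3, group 13): the stated order contradicts the simple trend.
(D) As (period 4, group 15) vs In (period 5, group 13): the stated order agrees with the simple trend.
The exception is (C): Al's single 3p electron is easier to remove than one from Mg's filled 3s².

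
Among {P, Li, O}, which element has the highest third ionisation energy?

IE_3 is the cost of taking one more electron from the +2 cation: P²⁺ still has 3 valence electrons; Li²⁺ is already 1 electron into the core; O²⁺ still has 4 valence electrons.
Pulling an electron out of a noble-gas core costs far more than removing a remaining valence electron, so Li sits at the high end of IE_3.
Valence configurations: P²⁺ [Ne]3s²3p¹, O²⁺ [He]2s²2p².
The numbers (kJ/mol): P 2914, Li 11815, O 5300.
So the third ionization energies run P < O < Li.

Li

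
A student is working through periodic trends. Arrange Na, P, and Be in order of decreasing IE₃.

Be > Na > P

After 2 electrons have been removed, what remains? Na²⁺ is already 1 electron into the core; P²⁺ still has 3 valence electrons; Be²⁺ is the bare [He] core.
Pulling an electron out of a noble-gas core costs far more than removing a remaining valence electron, so Na and Be sit at the high end of IE_3.
The numbers (kJ/mol): Na 6910, P 2914, Be 14849.
Overall IE_3 order: P < Na < Be.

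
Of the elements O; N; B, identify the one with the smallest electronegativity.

B is in period 2, group 13; N is in period 2, group 15; O is in period 2, group 16.
EN rises left→right (higher Z_eff, smaller atoms) and falls top→bottom (larger, more shielded atoms).
All lie in period 2, so electronegativity increases left to right.
The smallest electronegativity among these belongs to B.

B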